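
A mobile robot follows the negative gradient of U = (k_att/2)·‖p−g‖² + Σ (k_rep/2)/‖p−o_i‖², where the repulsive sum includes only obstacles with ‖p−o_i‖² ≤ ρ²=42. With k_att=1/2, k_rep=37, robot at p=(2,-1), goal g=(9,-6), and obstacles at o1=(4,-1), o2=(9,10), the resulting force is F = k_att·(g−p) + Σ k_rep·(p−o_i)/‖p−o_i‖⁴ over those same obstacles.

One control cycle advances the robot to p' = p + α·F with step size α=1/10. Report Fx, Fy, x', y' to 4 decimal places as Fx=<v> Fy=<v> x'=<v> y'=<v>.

F_att = 1/2·(g−p) = 1/2·(7,-5) = (3.5000,-2.5000)
o1: d²=4 ≤ ρ²=42; F_rep = 37·(-2,0)/4² = (-4.6250,0.0000)
o2: d²=170 > ρ²=42 → inactive
F = F_att + ΣF_rep = (-1.1250,-2.5000)
p' = p + 1/10·F = (1.8875,-1.2500)

Fx=-1.1250 Fy=-2.5000 x'=1.8875 y'=-1.2500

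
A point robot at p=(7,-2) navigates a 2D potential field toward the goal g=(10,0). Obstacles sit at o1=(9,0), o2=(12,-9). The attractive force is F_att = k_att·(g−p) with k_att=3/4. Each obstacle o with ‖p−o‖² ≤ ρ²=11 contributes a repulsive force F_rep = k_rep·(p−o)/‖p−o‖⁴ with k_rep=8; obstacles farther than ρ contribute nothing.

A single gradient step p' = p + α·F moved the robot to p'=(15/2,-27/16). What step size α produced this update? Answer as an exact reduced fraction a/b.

F_att = 3/4·(g−p) = 3/4·(3,2) = (2.2500,1.5000)
o1: d²=8 ≤ ρ²=11; F_rep = 8·(-2,-2)/8² = (-0.2500,-0.2500)
o2: d²=74 > ρ²=11 → inactive
F = F_att + ΣF_rep = (2.0000,1.2500)
Δp = p'−p = (0.5000,0.3125); α = Δx/Fx = (1/2) / (2) = 1/4
check: Δy/Fy = (5/16) / (5/4) = 1/4 ✓

α = 1/4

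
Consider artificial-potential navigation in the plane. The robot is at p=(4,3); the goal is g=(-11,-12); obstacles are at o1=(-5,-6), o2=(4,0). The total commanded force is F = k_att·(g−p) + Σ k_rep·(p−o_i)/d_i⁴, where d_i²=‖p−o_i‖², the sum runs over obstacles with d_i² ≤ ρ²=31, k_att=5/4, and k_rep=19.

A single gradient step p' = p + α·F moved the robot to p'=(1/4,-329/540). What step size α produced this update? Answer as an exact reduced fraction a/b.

α = 1/5

F_att = 5/4·(g−p) = 5/4·(-15,-15) = (-18.7500,-18.7500)
o1: d²=162 > ρ²=31 → inactive
o2: d²=9 ≤ ρ²=31; F_rep = 19·(0,3)/9² = (0.0000,0.7037)
F = F_att + ΣF_rep = (-18.7500,-18.0463)
Δp = p'−p = (-3.7500,-3.6093); α = Δx/Fx = (-15/4) / (-75/4) = 1/5
check: Δy/Fy = (-1949/540) / (-1949/108) = 1/5 ✓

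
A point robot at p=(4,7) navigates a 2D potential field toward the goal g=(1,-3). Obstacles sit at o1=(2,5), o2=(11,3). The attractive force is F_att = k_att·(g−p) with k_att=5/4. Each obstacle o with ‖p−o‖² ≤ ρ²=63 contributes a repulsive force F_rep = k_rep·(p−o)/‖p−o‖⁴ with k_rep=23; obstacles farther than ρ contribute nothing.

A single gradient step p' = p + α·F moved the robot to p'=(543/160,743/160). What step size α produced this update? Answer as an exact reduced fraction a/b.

α = 1/5

F_att = 5/4·(g−p) = 5/4·(-3,-10) = (-3.7500,-12.5000)
o1: d²=8 ≤ ρ²=63; F_rep = 23·(2,2)/8² = (0.7188,0.7188)
o2: d²=65 > ρ²=63 → inactive
F = F_att + ΣF_rep = (-3.0312,-11.7812)
Δp = p'−p = (-0.6062,-2.3563); α = Δx/Fx = (-97/160) / (-97/32) = 1/5
check: Δy/Fy = (-377/160) / (-377/32) = 1/5 ✓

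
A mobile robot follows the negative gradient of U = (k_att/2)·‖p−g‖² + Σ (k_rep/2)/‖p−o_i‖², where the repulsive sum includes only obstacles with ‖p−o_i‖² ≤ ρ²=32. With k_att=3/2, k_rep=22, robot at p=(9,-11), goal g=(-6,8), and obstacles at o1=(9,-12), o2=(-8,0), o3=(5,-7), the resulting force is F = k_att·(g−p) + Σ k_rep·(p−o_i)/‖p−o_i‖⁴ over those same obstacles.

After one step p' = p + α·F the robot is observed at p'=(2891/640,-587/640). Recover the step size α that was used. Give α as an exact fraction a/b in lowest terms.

α = 1/5

F_att = 3/2·(g−p) = 3/2·(-15,19) = (-22.5000,28.5000)
o1: d²=1 ≤ ρ²=32; F_rep = 22·(0,1)/1² = (0.0000,22.0000)
o2: d²=410 > ρ²=32 → inactive
o3: d²=32 ≤ ρ²=32; F_rep = 22·(4,-4)/32² = (0.0859,-0.0859)
F = F_att + ΣF_rep = (-22.4141,50.4141)
Δp = p'−p = (-4.4828,10.0828); α = Δx/Fx = (-2869/640) / (-2869/128) = 1/5
check: Δy/Fy = (6453/640) / (6453/128) = 1/5 ✓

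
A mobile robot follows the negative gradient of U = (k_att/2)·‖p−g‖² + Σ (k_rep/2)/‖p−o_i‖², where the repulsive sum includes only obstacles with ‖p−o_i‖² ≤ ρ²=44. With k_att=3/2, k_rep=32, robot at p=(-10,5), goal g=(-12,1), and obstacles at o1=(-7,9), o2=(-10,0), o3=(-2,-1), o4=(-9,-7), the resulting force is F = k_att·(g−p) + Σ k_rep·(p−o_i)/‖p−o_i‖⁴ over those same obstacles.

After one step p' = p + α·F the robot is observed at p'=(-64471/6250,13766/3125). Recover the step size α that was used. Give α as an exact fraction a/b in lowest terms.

α = 1/10

F_att = 3/2·(g−p) = 3/2·(-2,-4) = (-3.0000,-6.0000)
o1: d²=25 ≤ ρ²=44; F_rep = 32·(-3,-4)/25² = (-0.1536,-0.2048)
o2: d²=25 ≤ ρ²=44; F_rep = 32·(0,5)/25² = (0.0000,0.2560)
o3: d²=100 > ρ²=44 → inactive
o4: d²=145 > ρ²=44 → inactive
F = F_att + ΣF_rep = (-3.1536,-5.9488)
Δp = p'−p = (-0.3154,-0.5949); α = Δx/Fx = (-1971/6250) / (-1971/625) = 1/10
check: Δy/Fy = (-1859/3125) / (-3718/625) = 1/10 ✓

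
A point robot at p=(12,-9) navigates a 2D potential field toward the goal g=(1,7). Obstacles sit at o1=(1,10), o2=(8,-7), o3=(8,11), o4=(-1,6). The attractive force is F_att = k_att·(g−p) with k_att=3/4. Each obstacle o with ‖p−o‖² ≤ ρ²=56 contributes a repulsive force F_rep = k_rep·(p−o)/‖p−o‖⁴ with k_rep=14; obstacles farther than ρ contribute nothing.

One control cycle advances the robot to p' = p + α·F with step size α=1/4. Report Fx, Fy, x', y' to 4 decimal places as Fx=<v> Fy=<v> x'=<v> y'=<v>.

Fx=-8.1100 Fy=11.9300 x'=9.9725 y'=-6.0175

F_att = 3/4·(g−p) = 3/4·(-11,16) = (-8.2500,12.0000)
o1: d²=482 > ρ²=56 → inactive
o2: d²=20 ≤ ρ²=56; F_rep = 14·(4,-2)/20² = (0.1400,-0.0700)
o3: d²=416 > ρ²=56 → inactive
o4: d²=394 > ρ²=56 → inactive
F = F_att + ΣF_rep = (-8.1100,11.9300)
p' = p + 1/4·F = (9.9725,-6.0175)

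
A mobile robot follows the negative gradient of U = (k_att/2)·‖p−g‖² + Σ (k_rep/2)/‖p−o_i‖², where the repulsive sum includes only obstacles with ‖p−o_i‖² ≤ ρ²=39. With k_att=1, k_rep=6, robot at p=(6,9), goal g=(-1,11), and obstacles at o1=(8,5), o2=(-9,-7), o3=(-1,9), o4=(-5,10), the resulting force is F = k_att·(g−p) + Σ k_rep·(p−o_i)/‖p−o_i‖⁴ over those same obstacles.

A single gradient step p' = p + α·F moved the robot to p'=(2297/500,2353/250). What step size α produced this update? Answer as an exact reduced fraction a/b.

α = 1/5

F_att = 1·(g−p) = 1·(-7,2) = (-7.0000,2.0000)
o1: d²=20 ≤ ρ²=39; F_rep = 6·(-2,4)/20² = (-0.0300,0.0600)
o2: d²=481 > ρ²=39 → inactive
o3: d²=49 > ρ²=39 → inactive
o4: d²=122 > ρ²=39 → inactive
F = F_att + ΣF_rep = (-7.0300,2.0600)
Δp = p'−p = (-1.4060,0.4120); α = Δx/Fx = (-703/500) / (-703/100) = 1/5
check: Δy/Fy = (103/250) / (103/50) = 1/5 ✓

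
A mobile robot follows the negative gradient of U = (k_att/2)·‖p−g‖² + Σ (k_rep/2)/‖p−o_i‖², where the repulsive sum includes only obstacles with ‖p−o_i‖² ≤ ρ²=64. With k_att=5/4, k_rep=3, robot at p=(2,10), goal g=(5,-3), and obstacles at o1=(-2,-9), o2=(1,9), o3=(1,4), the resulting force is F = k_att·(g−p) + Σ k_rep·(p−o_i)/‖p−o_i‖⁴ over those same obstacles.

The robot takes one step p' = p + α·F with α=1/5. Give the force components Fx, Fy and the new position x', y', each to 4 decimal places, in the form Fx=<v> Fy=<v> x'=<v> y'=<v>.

Fx=4.5022 Fy=-15.4869 x'=2.9004 y'=6.9026

F_att = 5/4·(g−p) = 5/4·(3,-13) = (3.7500,-16.2500)
o1: d²=377 > ρ²=64 → inactive
o2: d²=2 ≤ ρ²=64; F_rep = 3·(1,1)/2² = (0.7500,0.7500)
o3: d²=37 ≤ ρ²=64; F_rep = 3·(1,6)/37² = (0.0022,0.0131)
F = F_att + ΣF_rep = (4.5022,-15.4869)
p' = p + 1/5·F = (2.9004,6.9026)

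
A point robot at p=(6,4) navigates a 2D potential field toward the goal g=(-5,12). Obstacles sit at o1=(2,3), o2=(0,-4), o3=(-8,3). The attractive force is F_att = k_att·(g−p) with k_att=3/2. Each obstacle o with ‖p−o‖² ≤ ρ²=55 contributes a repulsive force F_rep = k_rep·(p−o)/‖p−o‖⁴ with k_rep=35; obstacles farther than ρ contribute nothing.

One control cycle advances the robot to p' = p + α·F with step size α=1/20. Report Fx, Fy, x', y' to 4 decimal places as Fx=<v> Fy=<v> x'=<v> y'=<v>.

F_att = 3/2·(g−p) = 3/2·(-11,8) = (-16.5000,12.0000)
o1: d²=17 ≤ ρ²=55; F_rep = 35·(4,1)/17² = (0.4844,0.1211)
o2: d²=100 > ρ²=55 → inactive
o3: d²=197 > ρ²=55 → inactive
F = F_att + ΣF_rep = (-16.0156,12.1211)
p' = p + 1/20·F = (5.1992,4.6061)

Fx=-16.0156 Fy=12.1211 x'=5.1992 y'=4.6061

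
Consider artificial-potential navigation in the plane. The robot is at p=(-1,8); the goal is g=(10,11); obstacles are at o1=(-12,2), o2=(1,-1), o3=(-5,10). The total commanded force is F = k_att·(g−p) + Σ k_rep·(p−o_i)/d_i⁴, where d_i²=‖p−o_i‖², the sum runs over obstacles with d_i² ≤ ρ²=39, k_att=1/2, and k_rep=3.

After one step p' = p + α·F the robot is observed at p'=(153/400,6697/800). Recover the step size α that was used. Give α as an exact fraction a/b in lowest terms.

α = 1/4

F_att = 1/2·(g−p) = 1/2·(11,3) = (5.5000,1.5000)
o1: d²=157 > ρ²=39 → inactive
o2: d²=85 > ρ²=39 → inactive
o3: d²=20 ≤ ρ²=39; F_rep = 3·(4,-2)/20² = (0.0300,-0.0150)
F = F_att + ΣF_rep = (5.5300,1.4850)
Δp = p'−p = (1.3825,0.3713); α = Δx/Fx = (553/400) / (553/100) = 1/4
check: Δy/Fy = (297/800) / (297/200) = 1/4 ✓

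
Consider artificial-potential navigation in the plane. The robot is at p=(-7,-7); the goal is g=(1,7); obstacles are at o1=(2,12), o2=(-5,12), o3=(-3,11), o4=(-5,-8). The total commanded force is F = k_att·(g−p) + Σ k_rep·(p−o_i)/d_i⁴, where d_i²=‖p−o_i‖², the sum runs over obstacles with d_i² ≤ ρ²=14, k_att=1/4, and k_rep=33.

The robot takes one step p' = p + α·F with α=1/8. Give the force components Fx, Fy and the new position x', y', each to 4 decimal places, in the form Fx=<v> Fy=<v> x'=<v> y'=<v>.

Fx=-0.6400 Fy=4.8200 x'=-7.0800 y'=-6.3975

F_att = 1/4·(g−p) = 1/4·(8,14) = (2.0000,3.5000)
o1: d²=442 > ρ²=14 → inactive
o2: d²=365 > ρ²=14 → inactive
o3: d²=340 > ρ²=14 → inactive
o4: d²=5 ≤ ρ²=14; F_rep = 33·(-2,1)/5² = (-2.6400,1.3200)
F = F_att + ΣF_rep = (-0.6400,4.8200)
p' = p + 1/8·F = (-7.0800,-6.3975)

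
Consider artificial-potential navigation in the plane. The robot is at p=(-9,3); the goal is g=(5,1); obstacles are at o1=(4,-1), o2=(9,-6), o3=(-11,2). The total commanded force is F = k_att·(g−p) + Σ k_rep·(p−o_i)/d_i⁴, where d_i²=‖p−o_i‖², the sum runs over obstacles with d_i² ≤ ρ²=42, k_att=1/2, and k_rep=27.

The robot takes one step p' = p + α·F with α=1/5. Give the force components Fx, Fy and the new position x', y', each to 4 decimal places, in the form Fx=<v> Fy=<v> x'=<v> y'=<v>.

F_att = 1/2·(g−p) = 1/2·(14,-2) = (7.0000,-1.0000)
o1: d²=185 > ρ²=42 → inactive
o2: d²=405 > ρ²=42 → inactive
o3: d²=5 ≤ ρ²=42; F_rep = 27·(2,1)/5² = (2.1600,1.0800)
F = F_att + ΣF_rep = (9.1600,0.0800)
p' = p + 1/5·F = (-7.1680,3.0160)

Fx=9.1600 Fy=0.0800 x'=-7.1680 y'=3.0160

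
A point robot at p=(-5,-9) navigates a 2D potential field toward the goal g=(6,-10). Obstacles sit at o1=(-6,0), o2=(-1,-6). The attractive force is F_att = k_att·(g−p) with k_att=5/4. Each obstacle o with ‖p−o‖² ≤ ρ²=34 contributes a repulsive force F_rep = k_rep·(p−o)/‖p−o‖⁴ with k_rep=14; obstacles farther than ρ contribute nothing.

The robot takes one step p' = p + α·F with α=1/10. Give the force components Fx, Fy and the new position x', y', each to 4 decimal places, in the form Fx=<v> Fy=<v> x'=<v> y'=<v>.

F_att = 5/4·(g−p) = 5/4·(11,-1) = (13.7500,-1.2500)
o1: d²=82 > ρ²=34 → inactive
o2: d²=25 ≤ ρ²=34; F_rep = 14·(-4,-3)/25² = (-0.0896,-0.0672)
F = F_att + ΣF_rep = (13.6604,-1.3172)
p' = p + 1/10·F = (-3.6340,-9.1317)

Fx=13.6604 Fy=-1.3172 x'=-3.6340 y'=-9.1317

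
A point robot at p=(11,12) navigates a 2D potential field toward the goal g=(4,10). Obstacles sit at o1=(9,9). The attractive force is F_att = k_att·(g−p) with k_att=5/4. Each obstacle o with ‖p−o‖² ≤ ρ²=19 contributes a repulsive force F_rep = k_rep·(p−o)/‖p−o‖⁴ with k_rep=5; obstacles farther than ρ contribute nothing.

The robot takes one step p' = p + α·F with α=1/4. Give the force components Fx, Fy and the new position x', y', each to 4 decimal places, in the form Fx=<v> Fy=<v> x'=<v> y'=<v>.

Fx=-8.6908 Fy=-2.4112 x'=8.8273 y'=11.3972

F_att = 5/4·(g−p) = 5/4·(-7,-2) = (-8.7500,-2.5000)
o1: d²=13 ≤ ρ²=19; F_rep = 5·(2,3)/13² = (0.0592,0.0888)
F = F_att + ΣF_rep = (-8.6908,-2.4112)
p' = p + 1/4·F = (8.8273,11.3972)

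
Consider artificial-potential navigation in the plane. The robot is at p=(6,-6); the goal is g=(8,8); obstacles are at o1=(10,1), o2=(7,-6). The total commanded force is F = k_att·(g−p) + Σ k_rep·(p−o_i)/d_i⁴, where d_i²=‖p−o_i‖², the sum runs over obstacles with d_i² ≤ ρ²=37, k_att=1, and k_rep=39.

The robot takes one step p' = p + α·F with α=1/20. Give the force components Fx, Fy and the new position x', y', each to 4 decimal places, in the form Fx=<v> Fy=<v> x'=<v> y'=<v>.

Fx=-37.0000 Fy=14.0000 x'=4.1500 y'=-5.3000

F_att = 1·(g−p) = 1·(2,14) = (2.0000,14.0000)
o1: d²=65 > ρ²=37 → inactive
o2: d²=1 ≤ ρ²=37; F_rep = 39·(-1,0)/1² = (-39.0000,0.0000)
F = F_att + ΣF_rep = (-37.0000,14.0000)
p' = p + 1/20·F = (4.1500,-5.3000)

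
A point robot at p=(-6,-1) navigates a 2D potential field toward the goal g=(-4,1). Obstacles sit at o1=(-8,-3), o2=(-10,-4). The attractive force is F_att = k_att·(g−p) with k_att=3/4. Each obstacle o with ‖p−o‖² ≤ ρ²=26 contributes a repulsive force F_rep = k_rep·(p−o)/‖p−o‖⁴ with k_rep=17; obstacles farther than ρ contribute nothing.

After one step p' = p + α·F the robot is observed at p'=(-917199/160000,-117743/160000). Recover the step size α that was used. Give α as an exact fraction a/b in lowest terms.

F_att = 3/4·(g−p) = 3/4·(2,2) = (1.5000,1.5000)
o1: d²=8 ≤ ρ²=26; F_rep = 17·(2,2)/8² = (0.5312,0.5312)
o2: d²=25 ≤ ρ²=26; F_rep = 17·(4,3)/25² = (0.1088,0.0816)
F = F_att + ΣF_rep = (2.1401,2.1128)
Δp = p'−p = (0.2675,0.2641); α = Δx/Fx = (42801/160000) / (42801/20000) = 1/8
check: Δy/Fy = (42257/160000) / (42257/20000) = 1/8 ✓

α = 1/8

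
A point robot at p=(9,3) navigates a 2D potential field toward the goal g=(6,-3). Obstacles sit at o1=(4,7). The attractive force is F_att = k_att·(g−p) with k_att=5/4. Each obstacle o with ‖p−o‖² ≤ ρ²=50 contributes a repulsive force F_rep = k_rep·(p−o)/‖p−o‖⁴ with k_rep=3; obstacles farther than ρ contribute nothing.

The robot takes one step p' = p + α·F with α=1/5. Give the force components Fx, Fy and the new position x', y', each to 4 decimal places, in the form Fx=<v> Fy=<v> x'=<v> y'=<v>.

Fx=-3.7411 Fy=-7.5071 x'=8.2518 y'=1.4986

F_att = 5/4·(g−p) = 5/4·(-3,-6) = (-3.7500,-7.5000)
o1: d²=41 ≤ ρ²=50; F_rep = 3·(5,-4)/41² = (0.0089,-0.0071)
F = F_att + ΣF_rep = (-3.7411,-7.5071)
p' = p + 1/5·F = (8.2518,1.4986)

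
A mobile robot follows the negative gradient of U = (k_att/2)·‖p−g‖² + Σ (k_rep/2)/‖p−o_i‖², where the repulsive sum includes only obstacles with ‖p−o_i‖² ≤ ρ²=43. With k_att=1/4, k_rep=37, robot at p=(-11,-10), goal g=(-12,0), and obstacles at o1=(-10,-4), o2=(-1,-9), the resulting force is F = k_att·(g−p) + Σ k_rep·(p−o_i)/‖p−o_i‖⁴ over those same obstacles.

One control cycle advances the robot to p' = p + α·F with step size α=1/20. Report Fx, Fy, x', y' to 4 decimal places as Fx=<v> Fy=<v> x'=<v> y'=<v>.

Fx=-0.2770 Fy=2.3378 x'=-11.0139 y'=-9.8831

F_att = 1/4·(g−p) = 1/4·(-1,10) = (-0.2500,2.5000)
o1: d²=37 ≤ ρ²=43; F_rep = 37·(-1,-6)/37² = (-0.0270,-0.1622)
o2: d²=101 > ρ²=43 → inactive
F = F_att + ΣF_rep = (-0.2770,2.3378)
p' = p + 1/20·F = (-11.0139,-9.8831)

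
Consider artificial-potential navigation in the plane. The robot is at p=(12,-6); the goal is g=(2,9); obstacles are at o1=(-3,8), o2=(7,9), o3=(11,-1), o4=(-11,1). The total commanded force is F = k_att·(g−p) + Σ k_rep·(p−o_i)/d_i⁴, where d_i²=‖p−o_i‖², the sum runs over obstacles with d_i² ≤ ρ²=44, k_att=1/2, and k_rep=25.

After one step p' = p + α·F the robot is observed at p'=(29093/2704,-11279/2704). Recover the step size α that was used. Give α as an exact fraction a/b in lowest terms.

F_att = 1/2·(g−p) = 1/2·(-10,15) = (-5.0000,7.5000)
o1: d²=421 > ρ²=44 → inactive
o2: d²=250 > ρ²=44 → inactive
o3: d²=26 ≤ ρ²=44; F_rep = 25·(1,-5)/26² = (0.0370,-0.1849)
o4: d²=578 > ρ²=44 → inactive
F = F_att + ΣF_rep = (-4.9630,7.3151)
Δp = p'−p = (-1.2408,1.8288); α = Δx/Fx = (-3355/2704) / (-3355/676) = 1/4
check: Δy/Fy = (4945/2704) / (4945/676) = 1/4 ✓

α = 1/4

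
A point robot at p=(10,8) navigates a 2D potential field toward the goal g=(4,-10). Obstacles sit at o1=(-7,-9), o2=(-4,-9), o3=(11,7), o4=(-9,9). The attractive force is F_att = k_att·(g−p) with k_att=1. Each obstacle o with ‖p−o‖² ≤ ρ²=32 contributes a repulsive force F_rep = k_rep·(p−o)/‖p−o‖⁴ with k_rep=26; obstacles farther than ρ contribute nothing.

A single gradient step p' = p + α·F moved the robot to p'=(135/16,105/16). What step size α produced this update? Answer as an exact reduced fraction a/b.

F_att = 1·(g−p) = 1·(-6,-18) = (-6.0000,-18.0000)
o1: d²=578 > ρ²=32 → inactive
o2: d²=485 > ρ²=32 → inactive
o3: d²=2 ≤ ρ²=32; F_rep = 26·(-1,1)/2² = (-6.5000,6.5000)
o4: d²=362 > ρ²=32 → inactive
F = F_att + ΣF_rep = (-12.5000,-11.5000)
Δp = p'−p = (-1.5625,-1.4375); α = Δx/Fx = (-25/16) / (-25/2) = 1/8
check: Δy/Fy = (-23/16) / (-23/2) = 1/8 ✓

α = 1/8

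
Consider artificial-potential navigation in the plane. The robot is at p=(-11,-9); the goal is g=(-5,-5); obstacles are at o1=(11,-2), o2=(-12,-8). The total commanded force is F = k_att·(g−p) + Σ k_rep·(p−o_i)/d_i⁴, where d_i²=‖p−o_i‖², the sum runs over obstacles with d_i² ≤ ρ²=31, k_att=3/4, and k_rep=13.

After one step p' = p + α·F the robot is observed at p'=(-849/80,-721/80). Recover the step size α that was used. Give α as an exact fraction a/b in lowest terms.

F_att = 3/4·(g−p) = 3/4·(6,4) = (4.5000,3.0000)
o1: d²=533 > ρ²=31 → inactive
o2: d²=2 ≤ ρ²=31; F_rep = 13·(1,-1)/2² = (3.2500,-3.2500)
F = F_att + ΣF_rep = (7.7500,-0.2500)
Δp = p'−p = (0.3875,-0.0125); α = Δx/Fx = (31/80) / (31/4) = 1/20
check: Δy/Fy = (-1/80) / (-1/4) = 1/20 ✓

α = 1/20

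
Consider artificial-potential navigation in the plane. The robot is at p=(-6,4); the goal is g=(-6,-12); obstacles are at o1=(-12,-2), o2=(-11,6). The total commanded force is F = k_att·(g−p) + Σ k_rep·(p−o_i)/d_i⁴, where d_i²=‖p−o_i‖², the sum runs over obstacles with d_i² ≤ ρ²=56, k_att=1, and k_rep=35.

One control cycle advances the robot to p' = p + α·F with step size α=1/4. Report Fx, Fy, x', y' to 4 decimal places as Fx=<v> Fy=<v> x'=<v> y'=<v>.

F_att = 1·(g−p) = 1·(0,-16) = (0.0000,-16.0000)
o1: d²=72 > ρ²=56 → inactive
o2: d²=29 ≤ ρ²=56; F_rep = 35·(5,-2)/29² = (0.2081,-0.0832)
F = F_att + ΣF_rep = (0.2081,-16.0832)
p' = p + 1/4·F = (-5.9480,-0.0208)

Fx=0.2081 Fy=-16.0832 x'=-5.9480 y'=-0.0208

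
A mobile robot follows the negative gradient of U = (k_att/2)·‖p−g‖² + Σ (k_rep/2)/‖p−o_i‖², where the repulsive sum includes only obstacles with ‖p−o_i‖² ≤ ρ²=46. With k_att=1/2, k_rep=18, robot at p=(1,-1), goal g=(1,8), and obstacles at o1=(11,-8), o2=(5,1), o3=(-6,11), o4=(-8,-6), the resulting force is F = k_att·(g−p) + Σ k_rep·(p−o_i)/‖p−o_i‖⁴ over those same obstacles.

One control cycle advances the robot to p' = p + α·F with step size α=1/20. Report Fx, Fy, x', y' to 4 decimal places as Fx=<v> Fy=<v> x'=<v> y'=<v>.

Fx=-0.1800 Fy=4.4100 x'=0.9910 y'=-0.7795

F_att = 1/2·(g−p) = 1/2·(0,9) = (0.0000,4.5000)
o1: d²=149 > ρ²=46 → inactive
o2: d²=20 ≤ ρ²=46; F_rep = 18·(-4,-2)/20² = (-0.1800,-0.0900)
o3: d²=193 > ρ²=46 → inactive
o4: d²=106 > ρ²=46 → inactive
F = F_att + ΣF_rep = (-0.1800,4.4100)
p' = p + 1/20·F = (0.9910,-0.7795)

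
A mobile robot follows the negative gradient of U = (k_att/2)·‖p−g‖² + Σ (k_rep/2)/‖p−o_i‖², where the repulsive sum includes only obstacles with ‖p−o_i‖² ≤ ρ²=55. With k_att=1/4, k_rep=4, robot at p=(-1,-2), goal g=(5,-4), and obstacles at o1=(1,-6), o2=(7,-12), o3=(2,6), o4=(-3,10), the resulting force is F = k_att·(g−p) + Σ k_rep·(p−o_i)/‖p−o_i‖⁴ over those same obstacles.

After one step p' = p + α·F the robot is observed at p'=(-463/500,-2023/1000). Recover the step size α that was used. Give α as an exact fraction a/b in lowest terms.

α = 1/20

F_att = 1/4·(g−p) = 1/4·(6,-2) = (1.5000,-0.5000)
o1: d²=20 ≤ ρ²=55; F_rep = 4·(-2,4)/20² = (-0.0200,0.0400)
o2: d²=164 > ρ²=55 → inactive
o3: d²=73 > ρ²=55 → inactive
o4: d²=148 > ρ²=55 → inactive
F = F_att + ΣF_rep = (1.4800,-0.4600)
Δp = p'−p = (0.0740,-0.0230); α = Δx/Fx = (37/500) / (37/25) = 1/20
check: Δy/Fy = (-23/1000) / (-23/50) = 1/20 ✓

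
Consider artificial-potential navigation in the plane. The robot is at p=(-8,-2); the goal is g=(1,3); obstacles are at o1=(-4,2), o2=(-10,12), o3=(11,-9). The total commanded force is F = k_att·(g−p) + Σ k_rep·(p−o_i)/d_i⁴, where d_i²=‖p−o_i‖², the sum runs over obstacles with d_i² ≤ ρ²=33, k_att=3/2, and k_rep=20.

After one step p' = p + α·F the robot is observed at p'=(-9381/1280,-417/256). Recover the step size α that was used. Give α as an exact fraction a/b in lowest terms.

F_att = 3/2·(g−p) = 3/2·(9,5) = (13.5000,7.5000)
o1: d²=32 ≤ ρ²=33; F_rep = 20·(-4,-4)/32² = (-0.0781,-0.0781)
o2: d²=200 > ρ²=33 → inactive
o3: d²=410 > ρ²=33 → inactive
F = F_att + ΣF_rep = (13.4219,7.4219)
Δp = p'−p = (0.6711,0.3711); α = Δx/Fx = (859/1280) / (859/64) = 1/20
check: Δy/Fy = (95/256) / (475/64) = 1/20 ✓

α = 1/20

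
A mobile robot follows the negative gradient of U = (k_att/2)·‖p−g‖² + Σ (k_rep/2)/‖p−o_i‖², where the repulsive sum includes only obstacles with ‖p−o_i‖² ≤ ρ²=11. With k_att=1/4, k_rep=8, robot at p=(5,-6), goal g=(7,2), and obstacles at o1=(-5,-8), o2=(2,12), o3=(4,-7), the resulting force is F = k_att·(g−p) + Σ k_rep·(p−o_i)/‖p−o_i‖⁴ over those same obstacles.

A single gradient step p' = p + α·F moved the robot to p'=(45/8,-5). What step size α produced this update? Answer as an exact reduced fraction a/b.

α = 1/4

F_att = 1/4·(g−p) = 1/4·(2,8) = (0.5000,2.0000)
o1: d²=104 > ρ²=11 → inactive
o2: d²=333 > ρ²=11 → inactive
o3: d²=2 ≤ ρ²=11; F_rep = 8·(1,1)/2² = (2.0000,2.0000)
F = F_att + ΣF_rep = (2.5000,4.0000)
Δp = p'−p = (0.6250,1.0000); α = Δx/Fx = (5/8) / (5/2) = 1/4
check: Δy/Fy = (1) / (4) = 1/4 ✓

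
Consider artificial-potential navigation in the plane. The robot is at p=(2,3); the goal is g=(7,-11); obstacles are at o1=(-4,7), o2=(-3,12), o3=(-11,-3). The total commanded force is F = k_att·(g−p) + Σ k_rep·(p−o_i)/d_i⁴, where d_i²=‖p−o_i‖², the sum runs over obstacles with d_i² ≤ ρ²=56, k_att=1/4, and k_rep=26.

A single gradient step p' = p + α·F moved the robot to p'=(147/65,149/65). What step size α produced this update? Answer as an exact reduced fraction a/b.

α = 1/5

F_att = 1/4·(g−p) = 1/4·(5,-14) = (1.2500,-3.5000)
o1: d²=52 ≤ ρ²=56; F_rep = 26·(6,-4)/52² = (0.0577,-0.0385)
o2: d²=106 > ρ²=56 → inactive
o3: d²=205 > ρ²=56 → inactive
F = F_att + ΣF_rep = (1.3077,-3.5385)
Δp = p'−p = (0.2615,-0.7077); α = Δx/Fx = (17/65) / (17/13) = 1/5
check: Δy/Fy = (-46/65) / (-46/13) = 1/5 ✓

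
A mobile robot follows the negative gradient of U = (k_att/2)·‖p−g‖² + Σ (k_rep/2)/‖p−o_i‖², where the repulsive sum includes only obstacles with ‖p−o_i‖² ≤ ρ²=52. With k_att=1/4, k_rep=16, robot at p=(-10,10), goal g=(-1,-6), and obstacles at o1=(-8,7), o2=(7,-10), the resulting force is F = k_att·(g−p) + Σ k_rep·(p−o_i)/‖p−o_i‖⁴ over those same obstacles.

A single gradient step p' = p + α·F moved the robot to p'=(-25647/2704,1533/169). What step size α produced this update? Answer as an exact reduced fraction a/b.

F_att = 1/4·(g−p) = 1/4·(9,-16) = (2.2500,-4.0000)
o1: d²=13 ≤ ρ²=52; F_rep = 16·(-2,3)/13² = (-0.1893,0.2840)
o2: d²=689 > ρ²=52 → inactive
F = F_att + ΣF_rep = (2.0607,-3.7160)
Δp = p'−p = (0.5152,-0.9290); α = Δx/Fx = (1393/2704) / (1393/676) = 1/4
check: Δy/Fy = (-157/169) / (-628/169) = 1/4 ✓

α = 1/4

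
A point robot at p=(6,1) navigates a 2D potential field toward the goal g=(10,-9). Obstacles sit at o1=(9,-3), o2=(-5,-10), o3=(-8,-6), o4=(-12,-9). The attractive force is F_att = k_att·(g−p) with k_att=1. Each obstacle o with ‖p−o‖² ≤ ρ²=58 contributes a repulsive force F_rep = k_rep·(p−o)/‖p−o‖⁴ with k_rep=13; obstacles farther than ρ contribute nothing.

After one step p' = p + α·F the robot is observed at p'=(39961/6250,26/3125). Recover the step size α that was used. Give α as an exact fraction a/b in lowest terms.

F_att = 1·(g−p) = 1·(4,-10) = (4.0000,-10.0000)
o1: d²=25 ≤ ρ²=58; F_rep = 13·(-3,4)/25² = (-0.0624,0.0832)
o2: d²=242 > ρ²=58 → inactive
o3: d²=245 > ρ²=58 → inactive
o4: d²=424 > ρ²=58 → inactive
F = F_att + ΣF_rep = (3.9376,-9.9168)
Δp = p'−p = (0.3938,-0.9917); α = Δx/Fx = (2461/6250) / (2461/625) = 1/10
check: Δy/Fy = (-3099/3125) / (-6198/625) = 1/10 ✓

α = 1/10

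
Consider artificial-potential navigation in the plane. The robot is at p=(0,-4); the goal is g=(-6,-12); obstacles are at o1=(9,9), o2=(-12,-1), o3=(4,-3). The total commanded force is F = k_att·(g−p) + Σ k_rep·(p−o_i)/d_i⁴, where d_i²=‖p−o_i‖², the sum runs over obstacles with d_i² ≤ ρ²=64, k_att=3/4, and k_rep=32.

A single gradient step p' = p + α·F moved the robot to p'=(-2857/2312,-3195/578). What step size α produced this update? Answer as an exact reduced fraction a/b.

F_att = 3/4·(g−p) = 3/4·(-6,-8) = (-4.5000,-6.0000)
o1: d²=250 > ρ²=64 → inactive
o2: d²=153 > ρ²=64 → inactive
o3: d²=17 ≤ ρ²=64; F_rep = 32·(-4,-1)/17² = (-0.4429,-0.1107)
F = F_att + ΣF_rep = (-4.9429,-6.1107)
Δp = p'−p = (-1.2357,-1.5277); α = Δx/Fx = (-2857/2312) / (-2857/578) = 1/4
check: Δy/Fy = (-883/578) / (-1766/289) = 1/4 ✓

α = 1/4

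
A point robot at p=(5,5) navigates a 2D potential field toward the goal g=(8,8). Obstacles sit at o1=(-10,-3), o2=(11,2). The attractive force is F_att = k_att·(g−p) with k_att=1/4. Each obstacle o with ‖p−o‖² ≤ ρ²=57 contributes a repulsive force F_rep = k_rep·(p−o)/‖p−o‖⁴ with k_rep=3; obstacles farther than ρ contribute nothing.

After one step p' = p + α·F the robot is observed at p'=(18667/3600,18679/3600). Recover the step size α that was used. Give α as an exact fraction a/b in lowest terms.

α = 1/4

F_att = 1/4·(g−p) = 1/4·(3,3) = (0.7500,0.7500)
o1: d²=289 > ρ²=57 → inactive
o2: d²=45 ≤ ρ²=57; F_rep = 3·(-6,3)/45² = (-0.0089,0.0044)
F = F_att + ΣF_rep = (0.7411,0.7544)
Δp = p'−p = (0.1853,0.1886); α = Δx/Fx = (667/3600) / (667/900) = 1/4
check: Δy/Fy = (679/3600) / (679/900) = 1/4 ✓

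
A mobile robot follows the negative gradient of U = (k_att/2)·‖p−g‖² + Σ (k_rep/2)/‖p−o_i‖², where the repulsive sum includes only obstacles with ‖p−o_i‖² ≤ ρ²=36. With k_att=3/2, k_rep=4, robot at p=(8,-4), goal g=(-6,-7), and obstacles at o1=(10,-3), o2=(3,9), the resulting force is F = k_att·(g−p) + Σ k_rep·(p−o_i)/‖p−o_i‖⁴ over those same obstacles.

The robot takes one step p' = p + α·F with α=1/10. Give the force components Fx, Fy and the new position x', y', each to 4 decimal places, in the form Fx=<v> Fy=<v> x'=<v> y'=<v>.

Fx=-21.3200 Fy=-4.6600 x'=5.8680 y'=-4.4660

F_att = 3/2·(g−p) = 3/2·(-14,-3) = (-21.0000,-4.5000)
o1: d²=5 ≤ ρ²=36; F_rep = 4·(-2,-1)/5² = (-0.3200,-0.1600)
o2: d²=194 > ρ²=36 → inactive
F = F_att + ΣF_rep = (-21.3200,-4.6600)
p' = p + 1/10·F = (5.8680,-4.4660)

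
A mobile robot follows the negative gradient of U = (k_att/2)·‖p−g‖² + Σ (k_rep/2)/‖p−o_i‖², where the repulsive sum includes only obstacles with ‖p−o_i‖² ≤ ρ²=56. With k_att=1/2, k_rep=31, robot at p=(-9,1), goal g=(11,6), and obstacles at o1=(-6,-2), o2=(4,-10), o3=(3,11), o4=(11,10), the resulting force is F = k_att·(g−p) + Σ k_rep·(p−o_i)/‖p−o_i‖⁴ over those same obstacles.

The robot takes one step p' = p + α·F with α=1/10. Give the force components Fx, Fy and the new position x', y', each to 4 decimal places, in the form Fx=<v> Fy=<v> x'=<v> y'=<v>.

Fx=9.7130 Fy=2.7870 x'=-8.0287 y'=1.2787

F_att = 1/2·(g−p) = 1/2·(20,5) = (10.0000,2.5000)
o1: d²=18 ≤ ρ²=56; F_rep = 31·(-3,3)/18² = (-0.2870,0.2870)
o2: d²=290 > ρ²=56 → inactive
o3: d²=244 > ρ²=56 → inactive
o4: d²=481 > ρ²=56 → inactive
F = F_att + ΣF_rep = (9.7130,2.7870)
p' = p + 1/10·F = (-8.0287,1.2787)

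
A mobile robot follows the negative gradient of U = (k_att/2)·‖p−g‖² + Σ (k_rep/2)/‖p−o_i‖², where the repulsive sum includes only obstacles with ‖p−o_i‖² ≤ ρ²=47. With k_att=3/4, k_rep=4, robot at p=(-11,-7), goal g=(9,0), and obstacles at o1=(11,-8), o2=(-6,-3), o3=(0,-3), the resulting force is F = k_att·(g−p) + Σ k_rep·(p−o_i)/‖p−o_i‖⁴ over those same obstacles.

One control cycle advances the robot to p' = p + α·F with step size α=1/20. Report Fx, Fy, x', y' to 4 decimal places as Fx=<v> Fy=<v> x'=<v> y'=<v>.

F_att = 3/4·(g−p) = 3/4·(20,7) = (15.0000,5.2500)
o1: d²=485 > ρ²=47 → inactive
o2: d²=41 ≤ ρ²=47; F_rep = 4·(-5,-4)/41² = (-0.0119,-0.0095)
o3: d²=137 > ρ²=47 → inactive
F = F_att + ΣF_rep = (14.9881,5.2405)
p' = p + 1/20·F = (-10.2506,-6.7380)

Fx=14.9881 Fy=5.2405 x'=-10.2506 y'=-6.7380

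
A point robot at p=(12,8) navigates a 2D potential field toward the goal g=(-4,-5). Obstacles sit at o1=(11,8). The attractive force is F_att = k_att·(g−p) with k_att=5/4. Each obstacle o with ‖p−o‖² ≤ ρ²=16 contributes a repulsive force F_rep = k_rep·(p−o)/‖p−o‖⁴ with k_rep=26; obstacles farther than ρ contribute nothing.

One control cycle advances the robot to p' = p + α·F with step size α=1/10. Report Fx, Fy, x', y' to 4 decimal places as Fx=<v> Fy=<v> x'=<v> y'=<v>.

F_att = 5/4·(g−p) = 5/4·(-16,-13) = (-20.0000,-16.2500)
o1: d²=1 ≤ ρ²=16; F_rep = 26·(1,0)/1² = (26.0000,0.0000)
F = F_att + ΣF_rep = (6.0000,-16.2500)
p' = p + 1/10·F = (12.6000,6.3750)

Fx=6.0000 Fy=-16.2500 x'=12.6000 y'=6.3750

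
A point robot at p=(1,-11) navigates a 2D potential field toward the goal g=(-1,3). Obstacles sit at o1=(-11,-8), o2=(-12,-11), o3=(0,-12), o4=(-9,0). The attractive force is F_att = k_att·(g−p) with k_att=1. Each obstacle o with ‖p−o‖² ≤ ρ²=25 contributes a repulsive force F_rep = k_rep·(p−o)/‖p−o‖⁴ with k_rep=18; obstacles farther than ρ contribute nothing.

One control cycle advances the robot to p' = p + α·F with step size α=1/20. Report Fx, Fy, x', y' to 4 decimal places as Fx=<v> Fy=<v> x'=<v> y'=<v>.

F_att = 1·(g−p) = 1·(-2,14) = (-2.0000,14.0000)
o1: d²=153 > ρ²=25 → inactive
o2: d²=169 > ρ²=25 → inactive
o3: d²=2 ≤ ρ²=25; F_rep = 18·(1,1)/2² = (4.5000,4.5000)
o4: d²=221 > ρ²=25 → inactive
F = F_att + ΣF_rep = (2.5000,18.5000)
p' = p + 1/20·F = (1.1250,-10.0750)

Fx=2.5000 Fy=18.5000 x'=1.1250 y'=-10.0750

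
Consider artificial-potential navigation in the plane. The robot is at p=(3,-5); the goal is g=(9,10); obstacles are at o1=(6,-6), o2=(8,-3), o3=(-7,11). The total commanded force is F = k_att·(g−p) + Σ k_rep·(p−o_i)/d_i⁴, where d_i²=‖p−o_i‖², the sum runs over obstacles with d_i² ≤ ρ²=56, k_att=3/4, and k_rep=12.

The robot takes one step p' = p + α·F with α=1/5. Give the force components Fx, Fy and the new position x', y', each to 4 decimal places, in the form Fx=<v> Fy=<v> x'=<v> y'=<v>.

F_att = 3/4·(g−p) = 3/4·(6,15) = (4.5000,11.2500)
o1: d²=10 ≤ ρ²=56; F_rep = 12·(-3,1)/10² = (-0.3600,0.1200)
o2: d²=29 ≤ ρ²=56; F_rep = 12·(-5,-2)/29² = (-0.0713,-0.0285)
o3: d²=356 > ρ²=56 → inactive
F = F_att + ΣF_rep = (4.0687,11.3415)
p' = p + 1/5·F = (3.8137,-2.7317)

Fx=4.0687 Fy=11.3415 x'=3.8137 y'=-2.7317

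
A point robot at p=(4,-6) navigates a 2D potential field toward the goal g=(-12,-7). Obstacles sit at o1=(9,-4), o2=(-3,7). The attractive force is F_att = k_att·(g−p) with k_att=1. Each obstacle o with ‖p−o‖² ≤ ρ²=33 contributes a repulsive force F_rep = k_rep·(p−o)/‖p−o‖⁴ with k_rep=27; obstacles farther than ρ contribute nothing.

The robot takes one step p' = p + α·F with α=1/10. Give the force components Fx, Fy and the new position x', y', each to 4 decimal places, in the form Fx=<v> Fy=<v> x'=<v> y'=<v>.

F_att = 1·(g−p) = 1·(-16,-1) = (-16.0000,-1.0000)
o1: d²=29 ≤ ρ²=33; F_rep = 27·(-5,-2)/29² = (-0.1605,-0.0642)
o2: d²=218 > ρ²=33 → inactive
F = F_att + ΣF_rep = (-16.1605,-1.0642)
p' = p + 1/10·F = (2.3839,-6.1064)

Fx=-16.1605 Fy=-1.0642 x'=2.3839 y'=-6.1064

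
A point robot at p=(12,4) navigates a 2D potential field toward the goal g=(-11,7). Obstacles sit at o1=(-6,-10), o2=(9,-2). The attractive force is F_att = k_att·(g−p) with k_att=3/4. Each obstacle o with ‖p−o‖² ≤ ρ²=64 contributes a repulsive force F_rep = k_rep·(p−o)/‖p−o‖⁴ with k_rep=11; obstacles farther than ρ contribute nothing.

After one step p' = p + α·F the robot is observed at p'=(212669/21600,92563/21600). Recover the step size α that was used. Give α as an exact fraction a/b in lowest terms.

α = 1/8

F_att = 3/4·(g−p) = 3/4·(-23,3) = (-17.2500,2.2500)
o1: d²=520 > ρ²=64 → inactive
o2: d²=45 ≤ ρ²=64; F_rep = 11·(3,6)/45² = (0.0163,0.0326)
F = F_att + ΣF_rep = (-17.2337,2.2826)
Δp = p'−p = (-2.1542,0.2853); α = Δx/Fx = (-46531/21600) / (-46531/2700) = 1/8
check: Δy/Fy = (6163/21600) / (6163/2700) = 1/8 ✓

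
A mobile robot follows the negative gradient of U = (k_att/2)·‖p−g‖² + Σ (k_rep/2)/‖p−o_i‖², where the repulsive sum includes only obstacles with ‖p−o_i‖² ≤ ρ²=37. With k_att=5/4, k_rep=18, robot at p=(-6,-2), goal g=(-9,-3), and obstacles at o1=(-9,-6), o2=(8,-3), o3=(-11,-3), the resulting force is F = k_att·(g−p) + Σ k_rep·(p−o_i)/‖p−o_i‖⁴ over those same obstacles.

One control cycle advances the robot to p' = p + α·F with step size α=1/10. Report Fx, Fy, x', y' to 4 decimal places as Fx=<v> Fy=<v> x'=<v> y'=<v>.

Fx=-3.5305 Fy=-1.1082 x'=-6.3530 y'=-2.1108

F_att = 5/4·(g−p) = 5/4·(-3,-1) = (-3.7500,-1.2500)
o1: d²=25 ≤ ρ²=37; F_rep = 18·(3,4)/25² = (0.0864,0.1152)
o2: d²=197 > ρ²=37 → inactive
o3: d²=26 ≤ ρ²=37; F_rep = 18·(5,1)/26² = (0.1331,0.0266)
F = F_att + ΣF_rep = (-3.5305,-1.1082)
p' = p + 1/10·F = (-6.3530,-2.1108)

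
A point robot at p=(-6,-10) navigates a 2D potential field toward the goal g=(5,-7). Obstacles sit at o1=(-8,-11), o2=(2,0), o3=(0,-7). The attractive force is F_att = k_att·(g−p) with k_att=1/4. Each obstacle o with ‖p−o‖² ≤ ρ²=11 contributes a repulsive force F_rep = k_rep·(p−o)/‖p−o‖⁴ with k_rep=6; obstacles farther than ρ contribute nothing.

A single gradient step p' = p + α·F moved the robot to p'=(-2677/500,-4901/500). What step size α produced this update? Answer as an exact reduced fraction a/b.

α = 1/5

F_att = 1/4·(g−p) = 1/4·(11,3) = (2.7500,0.7500)
o1: d²=5 ≤ ρ²=11; F_rep = 6·(2,1)/5² = (0.4800,0.2400)
o2: d²=164 > ρ²=11 → inactive
o3: d²=45 > ρ²=11 → inactive
F = F_att + ΣF_rep = (3.2300,0.9900)
Δp = p'−p = (0.6460,0.1980); α = Δx/Fx = (323/500) / (323/100) = 1/5
check: Δy/Fy = (99/500) / (99/100) = 1/5 ✓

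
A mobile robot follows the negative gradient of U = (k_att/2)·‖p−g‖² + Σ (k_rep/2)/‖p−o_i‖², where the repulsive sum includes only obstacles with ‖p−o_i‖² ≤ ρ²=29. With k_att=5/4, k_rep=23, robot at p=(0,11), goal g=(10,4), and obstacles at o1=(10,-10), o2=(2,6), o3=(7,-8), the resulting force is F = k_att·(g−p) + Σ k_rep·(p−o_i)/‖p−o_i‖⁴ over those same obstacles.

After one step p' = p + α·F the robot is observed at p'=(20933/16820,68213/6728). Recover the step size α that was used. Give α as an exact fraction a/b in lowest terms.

α = 1/10

F_att = 5/4·(g−p) = 5/4·(10,-7) = (12.5000,-8.7500)
o1: d²=541 > ρ²=29 → inactive
o2: d²=29 ≤ ρ²=29; F_rep = 23·(-2,5)/29² = (-0.0547,0.1367)
o3: d²=410 > ρ²=29 → inactive
F = F_att + ΣF_rep = (12.4453,-8.6133)
Δp = p'−p = (1.2445,-0.8613); α = Δx/Fx = (20933/16820) / (20933/1682) = 1/10
check: Δy/Fy = (-5795/6728) / (-28975/3364) = 1/10 ✓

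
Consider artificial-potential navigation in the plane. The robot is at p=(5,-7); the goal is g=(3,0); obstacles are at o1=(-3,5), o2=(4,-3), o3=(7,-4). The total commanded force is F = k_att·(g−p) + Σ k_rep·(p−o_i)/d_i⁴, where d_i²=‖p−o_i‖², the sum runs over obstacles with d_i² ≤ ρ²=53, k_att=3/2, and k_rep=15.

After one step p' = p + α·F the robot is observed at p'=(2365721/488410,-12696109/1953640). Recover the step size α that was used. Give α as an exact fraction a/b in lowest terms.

α = 1/20

F_att = 3/2·(g−p) = 3/2·(-2,7) = (-3.0000,10.5000)
o1: d²=208 > ρ²=53 → inactive
o2: d²=17 ≤ ρ²=53; F_rep = 15·(1,-4)/17² = (0.0519,-0.2076)
o3: d²=13 ≤ ρ²=53; F_rep = 15·(-2,-3)/13² = (-0.1775,-0.2663)
F = F_att + ΣF_rep = (-3.1256,10.0261)
Δp = p'−p = (-0.1563,0.5013); α = Δx/Fx = (-76329/488410) / (-152658/48841) = 1/20
check: Δy/Fy = (979371/1953640) / (979371/97682) = 1/20 ✓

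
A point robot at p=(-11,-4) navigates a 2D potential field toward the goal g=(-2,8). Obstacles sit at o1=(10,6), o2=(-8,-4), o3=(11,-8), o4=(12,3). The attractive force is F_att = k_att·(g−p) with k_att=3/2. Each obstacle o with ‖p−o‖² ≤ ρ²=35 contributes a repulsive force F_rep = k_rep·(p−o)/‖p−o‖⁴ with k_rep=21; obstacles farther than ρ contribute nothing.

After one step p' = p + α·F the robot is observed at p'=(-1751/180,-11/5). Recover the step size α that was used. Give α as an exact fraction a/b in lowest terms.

F_att = 3/2·(g−p) = 3/2·(9,12) = (13.5000,18.0000)
o1: d²=541 > ρ²=35 → inactive
o2: d²=9 ≤ ρ²=35; F_rep = 21·(-3,0)/9² = (-0.7778,0.0000)
o3: d²=500 > ρ²=35 → inactive
o4: d²=578 > ρ²=35 → inactive
F = F_att + ΣF_rep = (12.7222,18.0000)
Δp = p'−p = (1.2722,1.8000); α = Δx/Fx = (229/180) / (229/18) = 1/10
check: Δy/Fy = (9/5) / (18) = 1/10 ✓

α = 1/10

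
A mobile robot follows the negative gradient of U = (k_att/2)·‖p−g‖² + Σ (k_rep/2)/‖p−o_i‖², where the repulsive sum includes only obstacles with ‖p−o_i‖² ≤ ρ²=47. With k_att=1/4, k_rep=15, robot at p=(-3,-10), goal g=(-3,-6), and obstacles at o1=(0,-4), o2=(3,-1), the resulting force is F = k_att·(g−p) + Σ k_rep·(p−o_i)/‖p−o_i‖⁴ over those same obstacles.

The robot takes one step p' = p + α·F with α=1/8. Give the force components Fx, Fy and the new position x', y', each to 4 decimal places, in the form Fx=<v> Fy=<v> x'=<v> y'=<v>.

F_att = 1/4·(g−p) = 1/4·(0,4) = (0.0000,1.0000)
o1: d²=45 ≤ ρ²=47; F_rep = 15·(-3,-6)/45² = (-0.0222,-0.0444)
o2: d²=117 > ρ²=47 → inactive
F = F_att + ΣF_rep = (-0.0222,0.9556)
p' = p + 1/8·F = (-3.0028,-9.8806)

Fx=-0.0222 Fy=0.9556 x'=-3.0028 y'=-9.8806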